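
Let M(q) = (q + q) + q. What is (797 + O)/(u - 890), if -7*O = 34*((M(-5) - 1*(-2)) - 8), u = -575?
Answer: -899/1465 ≈ -0.61365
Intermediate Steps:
M(q) = 3*q (M(q) = 2*q + q = 3*q)
O = 102 (O = -34*((3*(-5) - 1*(-2)) - 8)/7 = -34*((-15 + 2) - 8)/7 = -34*(-13 - 8)/7 = -34*(-21)/7 = -⅐*(-714) = 102)
(797 + O)/(u - 890) = (797 + 102)/(-575 - 890) = 899/(-1465) = 899*(-1/1465) = -899/1465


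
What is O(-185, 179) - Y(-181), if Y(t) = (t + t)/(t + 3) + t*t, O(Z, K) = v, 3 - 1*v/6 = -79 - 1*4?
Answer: -2869986/89 ≈ -32247.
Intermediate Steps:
v = 516 (v = 18 - 6*(-79 - 1*4) = 18 - 6*(-79 - 4) = 18 - 6*(-83) = 18 + 498 = 516)
O(Z, K) = 516
Y(t) = t**2 + 2*t/(3 + t) (Y(t) = (2*t)/(3 + t) + t**2 = 2*t/(3 + t) + t**2 = t**2 + 2*t/(3 + t))
O(-185, 179) - Y(-181) = 516 - (-181)*(2 + (-181)**2 + 3*(-181))/(3 - 181) = 516 - (-181)*(2 + 32761 - 543)/(-178) = 516 - (-181)*(-1)*32220/178 = 516 - 1*2915910/89 = 516 - 2915910/89 = -2869986/89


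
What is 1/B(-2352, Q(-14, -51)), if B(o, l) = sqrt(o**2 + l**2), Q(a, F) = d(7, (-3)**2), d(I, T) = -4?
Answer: sqrt(345745)/1382980 ≈ 0.00042517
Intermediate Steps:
Q(a, F) = -4
B(o, l) = sqrt(l**2 + o**2)
1/B(-2352, Q(-14, -51)) = 1/(sqrt((-4)**2 + (-2352)**2)) = 1/(sqrt(16 + 5531904)) = 1/(sqrt(5531920)) = 1/(4*sqrt(345745)) = sqrt(345745)/1382980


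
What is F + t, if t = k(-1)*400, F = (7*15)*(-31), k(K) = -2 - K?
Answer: -3655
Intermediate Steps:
F = -3255 (F = 105*(-31) = -3255)
t = -400 (t = (-2 - 1*(-1))*400 = (-2 + 1)*400 = -1*400 = -400)
F + t = -3255 - 400 = -3655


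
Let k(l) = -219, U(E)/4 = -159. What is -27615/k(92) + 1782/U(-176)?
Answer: 954049/7738 ≈ 123.29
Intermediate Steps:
U(E) = -636 (U(E) = 4*(-159) = -636)
-27615/k(92) + 1782/U(-176) = -27615/(-219) + 1782/(-636) = -27615*(-1/219) + 1782*(-1/636) = 9205/73 - 297/106 = 954049/7738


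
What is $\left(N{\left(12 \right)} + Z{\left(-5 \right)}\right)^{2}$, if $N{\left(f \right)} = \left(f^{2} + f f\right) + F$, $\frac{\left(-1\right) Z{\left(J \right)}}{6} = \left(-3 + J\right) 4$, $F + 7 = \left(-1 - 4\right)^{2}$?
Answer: $248004$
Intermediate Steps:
$F = 18$ ($F = -7 + \left(-1 - 4\right)^{2} = -7 + \left(-5\right)^{2} = -7 + 25 = 18$)
$Z{\left(J \right)} = 72 - 24 J$ ($Z{\left(J \right)} = - 6 \left(-3 + J\right) 4 = - 6 \left(-12 + 4 J\right) = 72 - 24 J$)
$N{\left(f \right)} = 18 + 2 f^{2}$ ($N{\left(f \right)} = \left(f^{2} + f f\right) + 18 = \left(f^{2} + f^{2}\right) + 18 = 2 f^{2} + 18 = 18 + 2 f^{2}$)
$\left(N{\left(12 \right)} + Z{\left(-5 \right)}\right)^{2} = \left(\left(18 + 2 \cdot 12^{2}\right) + \left(72 - -120\right)\right)^{2} = \left(\left(18 + 2 \cdot 144\right) + \left(72 + 120\right)\right)^{2} = \left(\left(18 + 288\right) + 192\right)^{2} = \left(306 + 192\right)^{2} = 498^{2} = 248004$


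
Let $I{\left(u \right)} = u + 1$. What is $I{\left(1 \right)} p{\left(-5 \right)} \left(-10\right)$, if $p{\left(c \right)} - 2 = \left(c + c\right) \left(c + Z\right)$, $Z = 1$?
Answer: $-840$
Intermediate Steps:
$I{\left(u \right)} = 1 + u$
$p{\left(c \right)} = 2 + 2 c \left(1 + c\right)$ ($p{\left(c \right)} = 2 + \left(c + c\right) \left(c + 1\right) = 2 + 2 c \left(1 + c\right)$)
$I{\left(1 \right)} p{\left(-5 \right)} \left(-10\right) = \left(1 + 1\right) \left(2 + 2 \left(-5\right) + 2 \left(-5\right)^{2}\right) \left(-10\right) = 2 \left(2 - 10 + 2 \cdot 25\right) \left(-10\right) = 2 \left(2 - 10 + 50\right) \left(-10\right) = 2 \cdot 42 \left(-10\right) = 84 \left(-10\right) = -840$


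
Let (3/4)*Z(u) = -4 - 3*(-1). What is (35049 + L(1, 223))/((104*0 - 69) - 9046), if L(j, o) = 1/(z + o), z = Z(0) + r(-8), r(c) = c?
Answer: -22466412/5842715 ≈ -3.8452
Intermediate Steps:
Z(u) = -4/3 (Z(u) = 4*(-4 - 3*(-1))/3 = 4*(-4 + 3)/3 = (4/3)*(-1) = -4/3)
z = -28/3 (z = -4/3 - 8 = -28/3 ≈ -9.3333)
L(j, o) = 1/(-28/3 + o)
(35049 + L(1, 223))/((104*0 - 69) - 9046) = (35049 + 3/(-28 + 3*223))/((104*0 - 69) - 9046) = (35049 + 3/(-28 + 669))/((0 - 69) - 9046) = (35049 + 3/641)/(-69 - 9046) = (35049 + 3*(1/641))/(-9115) = (35049 + 3/641)*(-1/9115) = (22466412/641)*(-1/9115) = -22466412/5842715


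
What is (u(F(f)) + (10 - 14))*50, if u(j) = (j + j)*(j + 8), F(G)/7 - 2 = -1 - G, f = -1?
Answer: 30600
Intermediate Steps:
F(G) = 7 - 7*G (F(G) = 14 + 7*(-1 - G) = 14 + (-7 - 7*G) = 7 - 7*G)
u(j) = 2*j*(8 + j) (u(j) = (2*j)*(8 + j) = 2*j*(8 + j))
(u(F(f)) + (10 - 14))*50 = (2*(7 - 7*(-1))*(8 + (7 - 7*(-1))) + (10 - 14))*50 = (2*(7 + 7)*(8 + (7 + 7)) - 4)*50 = (2*14*(8 + 14) - 4)*50 = (2*14*22 - 4)*50 = (616 - 4)*50 = 612*50 = 30600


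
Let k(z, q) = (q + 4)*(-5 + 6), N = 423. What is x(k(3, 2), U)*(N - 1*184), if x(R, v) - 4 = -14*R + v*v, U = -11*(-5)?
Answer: 703855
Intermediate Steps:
k(z, q) = 4 + q (k(z, q) = (4 + q)*1 = 4 + q)
U = 55
x(R, v) = 4 + v² - 14*R (x(R, v) = 4 + (-14*R + v*v) = 4 + (-14*R + v²) = 4 + (v² - 14*R) = 4 + v² - 14*R)
x(k(3, 2), U)*(N - 1*184) = (4 + 55² - 14*(4 + 2))*(423 - 1*184) = (4 + 3025 - 14*6)*(423 - 184) = (4 + 3025 - 84)*239 = 2945*239 = 703855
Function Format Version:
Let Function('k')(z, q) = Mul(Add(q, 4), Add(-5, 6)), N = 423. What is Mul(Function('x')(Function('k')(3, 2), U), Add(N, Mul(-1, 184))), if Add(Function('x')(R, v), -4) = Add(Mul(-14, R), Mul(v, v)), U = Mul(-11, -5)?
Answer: 703855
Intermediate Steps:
Function('k')(z, q) = Add(4, q) (Function('k')(z, q) = Mul(Add(4, q), 1) = Add(4, q))
U = 55
Function('x')(R, v) = Add(4, Pow(v, 2), Mul(-14, R)) (Function('x')(R, v) = Add(4, Add(Mul(-14, R), Mul(v, v))) = Add(4, Add(Mul(-14, R), Pow(v, 2))) = Add(4, Add(Pow(v, 2), Mul(-14, R))) = Add(4, Pow(v, 2), Mul(-14, R)))
Mul(Function('x')(Function('k')(3, 2), U), Add(N, Mul(-1, 184))) = Mul(Add(4, Pow(55, 2), Mul(-14, Add(4, 2))), Add(423, Mul(-1, 184))) = Mul(Add(4, 3025, Mul(-14, 6)), Add(423, -184)) = Mul(Add(4, 3025, -84), 239) = Mul(2945, 239) = 703855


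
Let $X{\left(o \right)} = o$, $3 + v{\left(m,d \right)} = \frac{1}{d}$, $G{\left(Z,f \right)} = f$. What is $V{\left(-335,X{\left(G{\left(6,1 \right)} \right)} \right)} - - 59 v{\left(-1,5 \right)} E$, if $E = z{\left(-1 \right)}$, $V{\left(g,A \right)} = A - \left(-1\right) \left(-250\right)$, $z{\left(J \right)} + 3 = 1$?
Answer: $\frac{407}{5} \approx 81.4$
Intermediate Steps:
$z{\left(J \right)} = -2$ ($z{\left(J \right)} = -3 + 1 = -2$)
$v{\left(m,d \right)} = -3 + \frac{1}{d}$
$V{\left(g,A \right)} = -250 + A$ ($V{\left(g,A \right)} = A - 250 = -250 + A$)
$E = -2$
$V{\left(-335,X{\left(G{\left(6,1 \right)} \right)} \right)} - - 59 v{\left(-1,5 \right)} E = \left(-250 + 1\right) - - 59 \left(-3 + \frac{1}{5}\right) \left(-2\right) = -249 - - 59 \left(-3 + \frac{1}{5}\right) \left(-2\right) = -249 - \left(-59\right) \left(- \frac{14}{5}\right) \left(-2\right) = -249 - \frac{826}{5} \left(-2\right) = -249 - - \frac{1652}{5} = -249 + \frac{1652}{5} = \frac{407}{5}$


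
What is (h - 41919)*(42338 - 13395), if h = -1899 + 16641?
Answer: -786583911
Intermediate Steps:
h = 14742
(h - 41919)*(42338 - 13395) = (14742 - 41919)*(42338 - 13395) = -27177*28943 = -786583911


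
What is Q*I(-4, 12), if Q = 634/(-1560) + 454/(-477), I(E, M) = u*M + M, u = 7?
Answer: -1347544/10335 ≈ -130.39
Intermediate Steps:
I(E, M) = 8*M (I(E, M) = 7*M + M = 8*M)
Q = -168443/124020 (Q = 634*(-1/1560) + 454*(-1/477) = -317/780 - 454/477 = -168443/124020 ≈ -1.3582)
Q*I(-4, 12) = -336886*12/31005 = -168443/124020*96 = -1347544/10335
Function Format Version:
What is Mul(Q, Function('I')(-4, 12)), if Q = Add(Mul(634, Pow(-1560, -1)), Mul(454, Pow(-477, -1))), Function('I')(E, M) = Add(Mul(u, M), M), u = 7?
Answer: Rational(-1347544, 10335) ≈ -130.39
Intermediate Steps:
Function('I')(E, M) = Mul(8, M) (Function('I')(E, M) = Add(Mul(7, M), M) = Mul(8, M))
Q = Rational(-168443, 124020) (Q = Add(Mul(634, Rational(-1, 1560)), Mul(454, Rational(-1, 477))) = Add(Rational(-317, 780), Rational(-454, 477)) = Rational(-168443, 124020) ≈ -1.3582)
Mul(Q, Function('I')(-4, 12)) = Mul(Rational(-168443, 124020), Mul(8, 12)) = Mul(Rational(-168443, 124020), 96) = Rational(-1347544, 10335)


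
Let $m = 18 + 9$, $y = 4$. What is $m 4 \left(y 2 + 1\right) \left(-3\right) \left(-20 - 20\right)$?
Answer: $116640$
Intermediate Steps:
$m = 27$
$m 4 \left(y 2 + 1\right) \left(-3\right) \left(-20 - 20\right) = 27 \cdot 4 \left(4 \cdot 2 + 1\right) \left(-3\right) \left(-20 - 20\right) = 27 \cdot 4 \left(8 + 1\right) \left(-3\right) \left(-20 - 20\right) = 27 \cdot 4 \cdot 9 \left(-3\right) \left(-40\right) = 27 \cdot 36 \left(-3\right) \left(-40\right) = 27 \left(-108\right) \left(-40\right) = \left(-2916\right) \left(-40\right) = 116640$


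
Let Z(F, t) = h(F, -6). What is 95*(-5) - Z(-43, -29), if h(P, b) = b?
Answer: -469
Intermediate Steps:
Z(F, t) = -6
95*(-5) - Z(-43, -29) = 95*(-5) - 1*(-6) = -475 + 6 = -469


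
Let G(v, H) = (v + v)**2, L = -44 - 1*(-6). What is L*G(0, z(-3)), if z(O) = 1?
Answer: 0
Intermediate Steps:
L = -38 (L = -44 + 6 = -38)
G(v, H) = 4*v**2 (G(v, H) = (2*v)**2 = 4*v**2)
L*G(0, z(-3)) = -152*0**2 = -152*0 = -38*0 = 0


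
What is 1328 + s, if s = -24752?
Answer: -23424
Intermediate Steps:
1328 + s = 1328 - 24752 = -23424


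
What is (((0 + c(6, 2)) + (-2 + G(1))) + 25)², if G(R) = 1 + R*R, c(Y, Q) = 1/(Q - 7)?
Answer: 15376/25 ≈ 615.04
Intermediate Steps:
c(Y, Q) = 1/(-7 + Q)
G(R) = 1 + R²
(((0 + c(6, 2)) + (-2 + G(1))) + 25)² = (((0 + 1/(-7 + 2)) + (-2 + (1 + 1²))) + 25)² = (((0 + 1/(-5)) + (-2 + (1 + 1))) + 25)² = (((0 - ⅕) + (-2 + 2)) + 25)² = ((-⅕ + 0) + 25)² = (-⅕ + 25)² = (124/5)² = 15376/25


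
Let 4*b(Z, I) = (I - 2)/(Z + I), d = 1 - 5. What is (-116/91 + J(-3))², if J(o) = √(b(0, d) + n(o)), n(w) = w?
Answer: (464 - 91*I*√42)²/132496 ≈ -1.0001 - 4.1306*I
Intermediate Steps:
d = -4
b(Z, I) = (-2 + I)/(4*(I + Z)) (b(Z, I) = ((I - 2)/(Z + I))/4 = ((-2 + I)/(I + Z))/4 = (-2 + I)/(4*(I + Z)))
J(o) = √(3/8 + o) (J(o) = √((-2 - 4)/(4*(-4 + 0)) + o) = √((¼)*(-6)/(-4) + o) = √((¼)*(-¼)*(-6) + o) = √(3/8 + o))
(-116/91 + J(-3))² = (-116/91 + √(6 + 16*(-3))/4)² = (-116*1/91 + √(6 - 48)/4)² = (-116/91 + √(-42)/4)² = (-116/91 + (I*√42)/4)² = (-116/91 + I*√42/4)²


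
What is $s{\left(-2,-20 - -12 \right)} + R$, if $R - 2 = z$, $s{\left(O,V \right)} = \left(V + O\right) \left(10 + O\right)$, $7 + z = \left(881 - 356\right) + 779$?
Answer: $1219$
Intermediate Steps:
$z = 1297$ ($z = -7 + \left(\left(881 - 356\right) + 779\right) = -7 + \left(525 + 779\right) = -7 + 1304 = 1297$)
$s{\left(O,V \right)} = \left(10 + O\right) \left(O + V\right)$ ($s{\left(O,V \right)} = \left(O + V\right) \left(10 + O\right) = \left(10 + O\right) \left(O + V\right)$)
$R = 1299$ ($R = 2 + 1297 = 1299$)
$s{\left(-2,-20 - -12 \right)} + R = \left(\left(-2\right)^{2} + 10 \left(-2\right) + 10 \left(-20 - -12\right) - 2 \left(-20 - -12\right)\right) + 1299 = \left(4 - 20 + 10 \left(-20 + 12\right) - 2 \left(-20 + 12\right)\right) + 1299 = \left(4 - 20 + 10 \left(-8\right) - -16\right) + 1299 = \left(4 - 20 - 80 + 16\right) + 1299 = -80 + 1299 = 1219$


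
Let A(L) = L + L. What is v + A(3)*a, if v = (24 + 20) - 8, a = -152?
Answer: -876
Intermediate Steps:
v = 36 (v = 44 - 8 = 36)
A(L) = 2*L
v + A(3)*a = 36 + (2*3)*(-152) = 36 + 6*(-152) = 36 - 912 = -876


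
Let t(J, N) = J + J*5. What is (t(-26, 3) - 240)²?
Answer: 156816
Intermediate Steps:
t(J, N) = 6*J (t(J, N) = J + 5*J = 6*J)
(t(-26, 3) - 240)² = (6*(-26) - 240)² = (-156 - 240)² = (-396)² = 156816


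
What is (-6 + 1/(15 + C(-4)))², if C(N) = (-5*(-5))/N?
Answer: 42436/1225 ≈ 34.642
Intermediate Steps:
C(N) = 25/N
(-6 + 1/(15 + C(-4)))² = (-6 + 1/(15 + 25/(-4)))² = (-6 + 1/(15 + 25*(-¼)))² = (-6 + 1/(15 - 25/4))² = (-6 + 1/(35/4))² = (-6 + 4/35)² = (-206/35)² = 42436/1225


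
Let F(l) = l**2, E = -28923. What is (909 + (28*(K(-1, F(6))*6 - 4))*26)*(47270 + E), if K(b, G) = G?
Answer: 2848280015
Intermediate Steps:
(909 + (28*(K(-1, F(6))*6 - 4))*26)*(47270 + E) = (909 + (28*(6**2*6 - 4))*26)*(47270 - 28923) = (909 + (28*(36*6 - 4))*26)*18347 = (909 + (28*(216 - 4))*26)*18347 = (909 + (28*212)*26)*18347 = (909 + 5936*26)*18347 = (909 + 154336)*18347 = 155245*18347 = 2848280015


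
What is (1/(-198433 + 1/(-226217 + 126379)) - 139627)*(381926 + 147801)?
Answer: -1465315984137939735021/19811153855 ≈ -7.3964e+10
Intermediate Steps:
(1/(-198433 + 1/(-226217 + 126379)) - 139627)*(381926 + 147801) = (1/(-198433 + 1/(-99838)) - 139627)*529727 = (1/(-198433 - 1/99838) - 139627)*529727 = (1/(-19811153855/99838) - 139627)*529727 = (-99838/19811153855 - 139627)*529727 = -2766171979411923/19811153855*529727 = -1465315984137939735021/19811153855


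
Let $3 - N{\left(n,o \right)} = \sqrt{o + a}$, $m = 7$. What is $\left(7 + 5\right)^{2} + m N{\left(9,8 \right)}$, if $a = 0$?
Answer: $165 - 14 \sqrt{2} \approx 145.2$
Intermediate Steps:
$N{\left(n,o \right)} = 3 - \sqrt{o}$ ($N{\left(n,o \right)} = 3 - \sqrt{o + 0} = 3 - \sqrt{o}$)
$\left(7 + 5\right)^{2} + m N{\left(9,8 \right)} = \left(7 + 5\right)^{2} + 7 \left(3 - \sqrt{8}\right) = 12^{2} + 7 \left(3 - 2 \sqrt{2}\right) = 144 + 7 \left(3 - 2 \sqrt{2}\right) = 144 + \left(21 - 14 \sqrt{2}\right) = 165 - 14 \sqrt{2}$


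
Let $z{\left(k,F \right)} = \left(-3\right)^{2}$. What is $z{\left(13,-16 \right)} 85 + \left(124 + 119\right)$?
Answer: $1008$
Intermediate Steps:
$z{\left(k,F \right)} = 9$
$z{\left(13,-16 \right)} 85 + \left(124 + 119\right) = 9 \cdot 85 + \left(124 + 119\right) = 765 + 243 = 1008$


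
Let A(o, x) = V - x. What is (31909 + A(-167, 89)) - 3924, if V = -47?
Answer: 27849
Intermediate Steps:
A(o, x) = -47 - x
(31909 + A(-167, 89)) - 3924 = (31909 + (-47 - 1*89)) - 3924 = (31909 + (-47 - 89)) - 3924 = (31909 - 136) - 3924 = 31773 - 3924 = 27849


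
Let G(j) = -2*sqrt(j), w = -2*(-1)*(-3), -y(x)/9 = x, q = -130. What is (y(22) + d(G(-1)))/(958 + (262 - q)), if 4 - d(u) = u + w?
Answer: -94/675 + I/675 ≈ -0.13926 + 0.0014815*I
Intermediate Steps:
y(x) = -9*x
w = -6 (w = 2*(-3) = -6)
d(u) = 10 - u (d(u) = 4 - (u - 6) = 4 - (-6 + u) = 4 + (6 - u) = 10 - u)
(y(22) + d(G(-1)))/(958 + (262 - q)) = (-9*22 + (10 - (-2)*sqrt(-1)))/(958 + (262 - 1*(-130))) = (-198 + (10 - (-2)*I))/(958 + (262 + 130)) = (-198 + (10 + 2*I))/(958 + 392) = (-188 + 2*I)/1350 = (-188 + 2*I)*(1/1350) = -94/675 + I/675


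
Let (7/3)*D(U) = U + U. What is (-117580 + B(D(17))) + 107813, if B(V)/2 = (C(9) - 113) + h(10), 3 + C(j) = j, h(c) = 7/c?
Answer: -49898/5 ≈ -9979.6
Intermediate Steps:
C(j) = -3 + j
D(U) = 6*U/7 (D(U) = 3*(U + U)/7 = 3*(2*U)/7 = 6*U/7)
B(V) = -1063/5 (B(V) = 2*(((-3 + 9) - 113) + 7/10) = 2*((6 - 113) + 7*(1/10)) = 2*(-107 + 7/10) = 2*(-1063/10) = -1063/5)
(-117580 + B(D(17))) + 107813 = (-117580 - 1063/5) + 107813 = -588963/5 + 107813 = -49898/5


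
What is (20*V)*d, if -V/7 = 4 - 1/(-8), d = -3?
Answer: 3465/2 ≈ 1732.5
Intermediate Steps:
V = -231/8 (V = -7*(4 - 1/(-8)) = -7*(4 - 1*(-⅛)) = -7*(4 + ⅛) = -7*33/8 = -231/8 ≈ -28.875)
(20*V)*d = (20*(-231/8))*(-3) = -1155/2*(-3) = 3465/2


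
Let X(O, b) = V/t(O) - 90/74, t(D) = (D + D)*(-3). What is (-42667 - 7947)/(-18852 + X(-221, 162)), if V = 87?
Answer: 827741356/308324425 ≈ 2.6846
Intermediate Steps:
t(D) = -6*D (t(D) = (2*D)*(-3) = -6*D)
X(O, b) = -45/37 - 29/(2*O) (X(O, b) = 87/((-6*O)) - 90/74 = 87*(-1/(6*O)) - 90*1/74 = -29/(2*O) - 45/37 = -45/37 - 29/(2*O))
(-42667 - 7947)/(-18852 + X(-221, 162)) = (-42667 - 7947)/(-18852 + (1/74)*(-1073 - 90*(-221))/(-221)) = -50614/(-18852 + (1/74)*(-1/221)*(-1073 + 19890)) = -50614/(-18852 + (1/74)*(-1/221)*18817) = -50614/(-18852 - 18817/16354) = -50614/(-308324425/16354) = -50614*(-16354/308324425) = 827741356/308324425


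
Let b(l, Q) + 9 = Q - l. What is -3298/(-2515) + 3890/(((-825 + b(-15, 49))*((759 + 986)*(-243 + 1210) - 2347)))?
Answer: 427915299993/326321843540 ≈ 1.3113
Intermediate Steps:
b(l, Q) = -9 + Q - l (b(l, Q) = -9 + (Q - l) = -9 + Q - l)
-3298/(-2515) + 3890/(((-825 + b(-15, 49))*((759 + 986)*(-243 + 1210) - 2347))) = -3298/(-2515) + 3890/(((-825 + (-9 + 49 - 1*(-15)))*((759 + 986)*(-243 + 1210) - 2347))) = -3298*(-1/2515) + 3890/(((-825 + (-9 + 49 + 15))*(1745*967 - 2347))) = 3298/2515 + 3890/(((-825 + 55)*(1687415 - 2347))) = 3298/2515 + 3890/((-770*1685068)) = 3298/2515 + 3890/(-1297502360) = 3298/2515 + 3890*(-1/1297502360) = 3298/2515 - 389/129750236 = 427915299993/326321843540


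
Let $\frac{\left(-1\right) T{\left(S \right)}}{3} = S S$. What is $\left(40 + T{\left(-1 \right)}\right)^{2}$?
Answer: $1369$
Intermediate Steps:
$T{\left(S \right)} = - 3 S^{2}$ ($T{\left(S \right)} = - 3 S S = - 3 S^{2}$)
$\left(40 + T{\left(-1 \right)}\right)^{2} = \left(40 - 3 \left(-1\right)^{2}\right)^{2} = \left(40 - 3\right)^{2} = 37^{2} = 1369$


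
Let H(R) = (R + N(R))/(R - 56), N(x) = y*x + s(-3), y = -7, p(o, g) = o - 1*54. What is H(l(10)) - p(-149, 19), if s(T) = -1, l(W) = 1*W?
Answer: 9399/46 ≈ 204.33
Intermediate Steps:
l(W) = W
p(o, g) = -54 + o (p(o, g) = o - 54 = -54 + o)
N(x) = -1 - 7*x (N(x) = -7*x - 1 = -1 - 7*x)
H(R) = (-1 - 6*R)/(-56 + R) (H(R) = (R + (-1 - 7*R))/(R - 56) = (-1 - 6*R)/(-56 + R))
H(l(10)) - p(-149, 19) = (-1 - 6*10)/(-56 + 10) - (-54 - 149) = (-1 - 60)/(-46) - 1*(-203) = -1/46*(-61) + 203 = 61/46 + 203 = 9399/46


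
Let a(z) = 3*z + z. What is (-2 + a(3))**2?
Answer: 100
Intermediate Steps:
a(z) = 4*z
(-2 + a(3))**2 = (-2 + 4*3)**2 = (-2 + 12)**2 = 10**2 = 100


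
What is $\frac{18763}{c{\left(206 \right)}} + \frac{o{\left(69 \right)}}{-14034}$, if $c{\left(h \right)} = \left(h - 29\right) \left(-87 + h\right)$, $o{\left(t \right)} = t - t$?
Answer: $\frac{18763}{21063} \approx 0.8908$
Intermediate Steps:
$o{\left(t \right)} = 0$
$c{\left(h \right)} = \left(-87 + h\right) \left(-29 + h\right)$ ($c{\left(h \right)} = \left(-29 + h\right) \left(-87 + h\right) = \left(-87 + h\right) \left(-29 + h\right)$)
$\frac{18763}{c{\left(206 \right)}} + \frac{o{\left(69 \right)}}{-14034} = \frac{18763}{2523 + 206^{2} - 23896} + \frac{0}{-14034} = \frac{18763}{2523 + 42436 - 23896} + 0 \left(- \frac{1}{14034}\right) = \frac{18763}{21063} + 0 = \frac{18763}{21063}$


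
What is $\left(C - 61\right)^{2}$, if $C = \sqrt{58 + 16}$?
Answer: $\left(61 - \sqrt{74}\right)^{2} \approx 2745.5$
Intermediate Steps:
$C = \sqrt{74} \approx 8.6023$
$\left(C - 61\right)^{2} = \left(\sqrt{74} - 61\right)^{2} = \left(-61 + \sqrt{74}\right)^{2}$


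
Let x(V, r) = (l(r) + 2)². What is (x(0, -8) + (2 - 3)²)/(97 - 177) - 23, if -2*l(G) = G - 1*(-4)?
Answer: -1857/80 ≈ -23.212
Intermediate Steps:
l(G) = -2 - G/2 (l(G) = -(G - 1*(-4))/2 = -(G + 4)/2 = -(4 + G)/2 = -2 - G/2)
x(V, r) = r²/4 (x(V, r) = ((-2 - r/2) + 2)² = (-r/2)² = r²/4)
(x(0, -8) + (2 - 3)²)/(97 - 177) - 23 = ((¼)*(-8)² + (2 - 3)²)/(97 - 177) - 23 = ((¼)*64 + (-1)²)/(-80) - 23 = (16 + 1)*(-1/80) - 23 = 17*(-1/80) - 23 = -17/80 - 23 = -1857/80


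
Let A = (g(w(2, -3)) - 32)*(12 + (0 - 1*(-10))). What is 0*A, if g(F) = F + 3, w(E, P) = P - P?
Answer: 0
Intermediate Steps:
w(E, P) = 0
g(F) = 3 + F
A = -638 (A = ((3 + 0) - 32)*(12 + (0 - 1*(-10))) = (3 - 32)*(12 + (0 + 10)) = -29*(12 + 10) = -29*22 = -638)
0*A = 0*(-638) = 0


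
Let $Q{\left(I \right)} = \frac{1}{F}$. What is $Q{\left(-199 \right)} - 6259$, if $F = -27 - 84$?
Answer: $- \frac{694750}{111} \approx -6259.0$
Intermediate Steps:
$F = -111$ ($F = -27 - 84 = -111$)
$Q{\left(I \right)} = - \frac{1}{111}$ ($Q{\left(I \right)} = \frac{1}{-111} = - \frac{1}{111}$)
$Q{\left(-199 \right)} - 6259 = - \frac{1}{111} - 6259 = - \frac{694750}{111}$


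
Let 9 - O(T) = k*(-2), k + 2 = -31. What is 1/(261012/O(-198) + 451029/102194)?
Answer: -1941686/8882717225 ≈ -0.00021859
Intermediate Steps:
k = -33 (k = -2 - 31 = -33)
O(T) = -57 (O(T) = 9 - (-33)*(-2) = 9 - 1*66 = 9 - 66 = -57)
1/(261012/O(-198) + 451029/102194) = 1/(261012/(-57) + 451029/102194) = 1/(261012*(-1/57) + 451029*(1/102194)) = 1/(-87004/19 + 451029/102194) = 1/(-8882717225/1941686) = -1941686/8882717225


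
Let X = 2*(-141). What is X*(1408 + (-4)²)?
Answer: -401568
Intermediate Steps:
X = -282
X*(1408 + (-4)²) = -282*(1408 + (-4)²) = -282*(1408 + 16) = -282*1424 = -401568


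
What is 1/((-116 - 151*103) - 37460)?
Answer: -1/53129 ≈ -1.8822e-5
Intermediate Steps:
1/((-116 - 151*103) - 37460) = 1/((-116 - 15553) - 37460) = 1/(-15669 - 37460) = 1/(-53129) = -1/53129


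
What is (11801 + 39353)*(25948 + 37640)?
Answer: 3252780552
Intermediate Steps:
(11801 + 39353)*(25948 + 37640) = 51154*63588 = 3252780552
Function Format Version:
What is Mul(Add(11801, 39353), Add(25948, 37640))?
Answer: 3252780552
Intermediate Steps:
Mul(Add(11801, 39353), Add(25948, 37640)) = Mul(51154, 63588) = 3252780552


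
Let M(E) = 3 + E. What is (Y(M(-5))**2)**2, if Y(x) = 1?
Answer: 1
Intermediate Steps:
(Y(M(-5))**2)**2 = (1**2)**2 = 1**2 = 1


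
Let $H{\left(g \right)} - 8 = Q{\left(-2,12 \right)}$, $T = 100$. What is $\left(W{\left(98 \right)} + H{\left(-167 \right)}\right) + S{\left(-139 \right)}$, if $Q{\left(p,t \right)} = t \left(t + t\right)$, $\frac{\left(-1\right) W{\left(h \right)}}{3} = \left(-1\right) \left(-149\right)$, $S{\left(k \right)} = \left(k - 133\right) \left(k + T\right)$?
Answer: $10457$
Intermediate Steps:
$S{\left(k \right)} = \left(-133 + k\right) \left(100 + k\right)$ ($S{\left(k \right)} = \left(k - 133\right) \left(k + 100\right) = \left(-133 + k\right) \left(100 + k\right)$)
$W{\left(h \right)} = -447$ ($W{\left(h \right)} = - 3 \left(\left(-1\right) \left(-149\right)\right) = \left(-3\right) 149 = -447$)
$Q{\left(p,t \right)} = 2 t^{2}$ ($Q{\left(p,t \right)} = t 2 t = 2 t^{2}$)
$H{\left(g \right)} = 296$ ($H{\left(g \right)} = 8 + 2 \cdot 12^{2} = 8 + 2 \cdot 144 = 8 + 288 = 296$)
$\left(W{\left(98 \right)} + H{\left(-167 \right)}\right) + S{\left(-139 \right)} = \left(-447 + 296\right) - \left(8713 - 19321\right) = -151 + \left(-13300 + 19321 + 4587\right) = -151 + 10608 = 10457$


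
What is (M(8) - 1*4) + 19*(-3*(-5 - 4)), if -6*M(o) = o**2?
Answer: 1495/3 ≈ 498.33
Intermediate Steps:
M(o) = -o**2/6
(M(8) - 1*4) + 19*(-3*(-5 - 4)) = (-1/6*8**2 - 1*4) + 19*(-3*(-5 - 4)) = (-1/6*64 - 4) + 19*(-3*(-9)) = (-32/3 - 4) + 19*27 = -44/3 + 513 = 1495/3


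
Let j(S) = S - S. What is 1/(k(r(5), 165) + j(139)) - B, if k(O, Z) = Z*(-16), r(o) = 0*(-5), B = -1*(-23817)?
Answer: -62876881/2640 ≈ -23817.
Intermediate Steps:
B = 23817
r(o) = 0
j(S) = 0
k(O, Z) = -16*Z
1/(k(r(5), 165) + j(139)) - B = 1/(-16*165 + 0) - 1*23817 = 1/(-2640 + 0) - 23817 = 1/(-2640) - 23817 = -1/2640 - 23817 = -62876881/2640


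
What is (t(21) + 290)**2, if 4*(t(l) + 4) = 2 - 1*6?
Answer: 81225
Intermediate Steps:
t(l) = -5 (t(l) = -4 + (2 - 1*6)/4 = -4 + (2 - 6)/4 = -4 + (1/4)*(-4) = -4 - 1 = -5)
(t(21) + 290)**2 = (-5 + 290)**2 = 285**2 = 81225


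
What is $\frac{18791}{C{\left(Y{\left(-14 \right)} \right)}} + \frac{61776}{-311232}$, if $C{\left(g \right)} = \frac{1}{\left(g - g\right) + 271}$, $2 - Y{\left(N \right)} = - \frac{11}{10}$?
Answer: $\frac{33018867437}{6484} \approx 5.0924 \cdot 10^{6}$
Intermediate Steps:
$Y{\left(N \right)} = \frac{31}{10}$ ($Y{\left(N \right)} = 2 - - \frac{11}{10} = 2 + \frac{11}{10} = \frac{31}{10}$)
$C{\left(g \right)} = \frac{1}{271}$ ($C{\left(g \right)} = \frac{1}{0 + 271} = \frac{1}{271}$)
$\frac{18791}{C{\left(Y{\left(-14 \right)} \right)}} + \frac{61776}{-311232} = 18791 \frac{1}{\frac{1}{271}} + \frac{61776}{-311232} = 18791 \cdot 271 + 61776 \left(- \frac{1}{311232}\right) = 5092361 - \frac{1287}{6484} = \frac{33018867437}{6484}$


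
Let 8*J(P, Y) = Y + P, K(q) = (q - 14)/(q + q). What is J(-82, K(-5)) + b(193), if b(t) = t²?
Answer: 2979119/80 ≈ 37239.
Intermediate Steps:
K(q) = (-14 + q)/(2*q) (K(q) = (-14 + q)/((2*q)) = (-14 + q)*(1/(2*q)) = (-14 + q)/(2*q))
J(P, Y) = P/8 + Y/8 (J(P, Y) = (Y + P)/8 = (P + Y)/8 = P/8 + Y/8)
J(-82, K(-5)) + b(193) = ((⅛)*(-82) + ((½)*(-14 - 5)/(-5))/8) + 193² = (-41/4 + ((½)*(-⅕)*(-19))/8) + 37249 = (-41/4 + (⅛)*(19/10)) + 37249 = (-41/4 + 19/80) + 37249 = -801/80 + 37249 = 2979119/80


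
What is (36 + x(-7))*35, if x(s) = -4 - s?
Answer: 1365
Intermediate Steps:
(36 + x(-7))*35 = (36 + (-4 - 1*(-7)))*35 = (36 + (-4 + 7))*35 = (36 + 3)*35 = 39*35 = 1365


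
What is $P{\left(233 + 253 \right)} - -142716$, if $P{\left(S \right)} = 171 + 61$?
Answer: $142948$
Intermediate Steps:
$P{\left(S \right)} = 232$
$P{\left(233 + 253 \right)} - -142716 = 232 - -142716 = 232 + 142716 = 142948$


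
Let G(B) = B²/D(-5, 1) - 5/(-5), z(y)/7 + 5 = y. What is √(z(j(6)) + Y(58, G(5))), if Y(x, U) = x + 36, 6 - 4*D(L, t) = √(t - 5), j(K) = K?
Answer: √101 ≈ 10.050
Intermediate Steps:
D(L, t) = 3/2 - √(-5 + t)/4 (D(L, t) = 3/2 - √(t - 5)/4 = 3/2 - √(-5 + t)/4)
z(y) = -35 + 7*y
G(B) = 1 + 2*B²*(3/2 + I/2)/5 (G(B) = B²/(3/2 - √(-5 + 1)/4) - 5/(-5) = B²/(3/2 - I/2) - 5*(-⅕) = B²/(3/2 - I/2) + 1 = B²*(2*(3/2 + I/2)/5) + 1 = 2*B²*(3/2 + I/2)/5 + 1 = 1 + 2*B²*(3/2 + I/2)/5)
Y(x, U) = 36 + x
√(z(j(6)) + Y(58, G(5))) = √((-35 + 7*6) + (36 + 58)) = √((-35 + 42) + 94) = √(7 + 94) = √101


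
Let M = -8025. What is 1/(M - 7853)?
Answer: -1/15878 ≈ -6.2980e-5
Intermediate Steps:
1/(M - 7853) = 1/(-8025 - 7853) = 1/(-15878) = -1/15878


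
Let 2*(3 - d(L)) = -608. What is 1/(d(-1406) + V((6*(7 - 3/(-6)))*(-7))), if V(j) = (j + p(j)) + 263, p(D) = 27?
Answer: 1/282 ≈ 0.0035461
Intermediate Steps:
d(L) = 307 (d(L) = 3 - ½*(-608) = 3 + 304 = 307)
V(j) = 290 + j (V(j) = (j + 27) + 263 = (27 + j) + 263 = 290 + j)
1/(d(-1406) + V((6*(7 - 3/(-6)))*(-7))) = 1/(307 + (290 + (6*(7 - 3/(-6)))*(-7))) = 1/(307 + (290 + (6*(7 - 3*(-1)/6))*(-7))) = 1/(307 + (290 + (6*(7 - 1*(-½)))*(-7))) = 1/(307 + (290 + (6*(7 + ½))*(-7))) = 1/(307 + (290 + (6*(15/2))*(-7))) = 1/(307 + (290 + 45*(-7))) = 1/(307 + (290 - 315)) = 1/(307 - 25) = 1/282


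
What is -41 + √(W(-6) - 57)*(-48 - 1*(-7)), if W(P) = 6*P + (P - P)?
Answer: -41 - 41*I*√93 ≈ -41.0 - 395.39*I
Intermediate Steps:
W(P) = 6*P (W(P) = 6*P + 0 = 6*P)
-41 + √(W(-6) - 57)*(-48 - 1*(-7)) = -41 + √(6*(-6) - 57)*(-48 - 1*(-7)) = -41 + √(-36 - 57)*(-48 + 7) = -41 + √(-93)*(-41) = -41 + (I*√93)*(-41) = -41 - 41*I*√93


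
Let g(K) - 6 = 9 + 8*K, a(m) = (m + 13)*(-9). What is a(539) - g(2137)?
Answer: -22079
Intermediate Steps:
a(m) = -117 - 9*m (a(m) = (13 + m)*(-9) = -117 - 9*m)
g(K) = 15 + 8*K (g(K) = 6 + (9 + 8*K) = 15 + 8*K)
a(539) - g(2137) = (-117 - 9*539) - (15 + 8*2137) = (-117 - 4851) - (15 + 17096) = -4968 - 1*17111 = -4968 - 17111 = -22079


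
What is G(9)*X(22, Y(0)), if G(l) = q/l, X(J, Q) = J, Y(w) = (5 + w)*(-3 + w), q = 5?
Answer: 110/9 ≈ 12.222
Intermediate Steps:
Y(w) = (-3 + w)*(5 + w)
G(l) = 5/l
G(9)*X(22, Y(0)) = (5/9)*22 = 110/9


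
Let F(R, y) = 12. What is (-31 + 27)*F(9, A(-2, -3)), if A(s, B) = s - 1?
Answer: -48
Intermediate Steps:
A(s, B) = -1 + s
(-31 + 27)*F(9, A(-2, -3)) = (-31 + 27)*12 = -4*12 = -48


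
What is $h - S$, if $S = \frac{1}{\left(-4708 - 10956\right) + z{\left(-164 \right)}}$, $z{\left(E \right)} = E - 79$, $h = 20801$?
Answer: $\frac{330881508}{15907} \approx 20801.0$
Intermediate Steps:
$z{\left(E \right)} = -79 + E$ ($z{\left(E \right)} = E - 79 = -79 + E$)
$S = - \frac{1}{15907}$ ($S = \frac{1}{\left(-4708 - 10956\right) - 243} = \frac{1}{-15664 - 243} = \frac{1}{-15907} = - \frac{1}{15907} \approx -6.2865 \cdot 10^{-5}$)
$h - S = 20801 - - \frac{1}{15907} = 20801 + \frac{1}{15907} = \frac{330881508}{15907}$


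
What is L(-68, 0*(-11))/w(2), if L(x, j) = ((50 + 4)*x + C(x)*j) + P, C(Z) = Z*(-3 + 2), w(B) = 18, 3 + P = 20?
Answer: -3655/18 ≈ -203.06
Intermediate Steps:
P = 17 (P = -3 + 20 = 17)
C(Z) = -Z (C(Z) = Z*(-1) = -Z)
L(x, j) = 17 + 54*x - j*x (L(x, j) = ((50 + 4)*x + (-x)*j) + 17 = (54*x - j*x) + 17 = 17 + 54*x - j*x)
L(-68, 0*(-11))/w(2) = (17 + 54*(-68) - 1*0*(-11)*(-68))/18 = (17 - 3672 - 1*0*(-68))*(1/18) = (17 - 3672 + 0)*(1/18) = -3655*1/18 = -3655/18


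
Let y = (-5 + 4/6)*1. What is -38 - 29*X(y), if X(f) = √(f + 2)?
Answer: -38 - 29*I*√21/3 ≈ -38.0 - 44.298*I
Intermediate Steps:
y = -13/3 (y = (-5 + 4*(⅙))*1 = (-5 + ⅔)*1 = -13/3*1 = -13/3 ≈ -4.3333)
X(f) = √(2 + f)
-38 - 29*X(y) = -38 - 29*√(2 - 13/3) = -38 - 29*I*√21/3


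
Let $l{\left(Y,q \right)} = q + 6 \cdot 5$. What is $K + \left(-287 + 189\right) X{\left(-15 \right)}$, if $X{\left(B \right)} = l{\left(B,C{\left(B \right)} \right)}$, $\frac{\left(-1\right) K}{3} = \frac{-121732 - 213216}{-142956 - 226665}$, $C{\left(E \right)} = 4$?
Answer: $- \frac{410860672}{123207} \approx -3334.7$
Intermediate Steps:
$K = - \frac{334948}{123207}$ ($K = - 3 \frac{-121732 - 213216}{-142956 - 226665} = - 3 \left(- \frac{334948}{-369621}\right) = - 3 \left(\left(-334948\right) \left(- \frac{1}{369621}\right)\right) = \left(-3\right) \frac{334948}{369621} = - \frac{334948}{123207} \approx -2.7186$)
$l{\left(Y,q \right)} = 30 + q$ ($l{\left(Y,q \right)} = q + 30 = 30 + q$)
$X{\left(B \right)} = 34$ ($X{\left(B \right)} = 30 + 4 = 34$)
$K + \left(-287 + 189\right) X{\left(-15 \right)} = - \frac{334948}{123207} + \left(-287 + 189\right) 34 = - \frac{334948}{123207} - 3332 = - \frac{410860672}{123207}$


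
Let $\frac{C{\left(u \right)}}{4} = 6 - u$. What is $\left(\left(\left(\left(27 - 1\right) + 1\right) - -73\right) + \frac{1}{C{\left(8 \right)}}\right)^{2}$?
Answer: $\frac{638401}{64} \approx 9975.0$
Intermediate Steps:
$C{\left(u \right)} = 24 - 4 u$ ($C{\left(u \right)} = 4 \left(6 - u\right) = 24 - 4 u$)
$\left(\left(\left(\left(27 - 1\right) + 1\right) - -73\right) + \frac{1}{C{\left(8 \right)}}\right)^{2} = \left(\left(\left(\left(27 - 1\right) + 1\right) - -73\right) + \frac{1}{24 - 32}\right)^{2} = \left(\left(\left(26 + 1\right) + 73\right) + \frac{1}{24 - 32}\right)^{2} = \left(\left(27 + 73\right) + \frac{1}{-8}\right)^{2} = \left(100 - \frac{1}{8}\right)^{2} = \left(\frac{799}{8}\right)^{2} = \frac{638401}{64}$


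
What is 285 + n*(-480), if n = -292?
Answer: 140445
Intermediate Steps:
285 + n*(-480) = 285 - 292*(-480) = 285 + 140160 = 140445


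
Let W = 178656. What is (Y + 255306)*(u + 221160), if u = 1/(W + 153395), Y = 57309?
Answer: 22957319923716015/332051 ≈ 6.9138e+10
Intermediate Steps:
u = 1/332051 (u = 1/(178656 + 153395) = 1/332051 ≈ 3.0116e-6)
(Y + 255306)*(u + 221160) = (57309 + 255306)*(1/332051 + 221160) = 312615*(73436399161/332051) = 22957319923716015/332051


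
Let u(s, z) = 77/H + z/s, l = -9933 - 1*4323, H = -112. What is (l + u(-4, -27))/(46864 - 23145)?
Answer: -227999/379504 ≈ -0.60078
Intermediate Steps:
l = -14256 (l = -9933 - 4323 = -14256)
u(s, z) = -11/16 + z/s (u(s, z) = 77/(-112) + z/s = 77*(-1/112) + z/s = -11/16 + z/s)
(l + u(-4, -27))/(46864 - 23145) = (-14256 + (-11/16 - 27/(-4)))/(46864 - 23145) = (-14256 + (-11/16 - 27*(-¼)))/23719 = (-14256 + (-11/16 + 27/4))*(1/23719) = (-14256 + 97/16)*(1/23719) = -227999/16*1/23719 = -227999/379504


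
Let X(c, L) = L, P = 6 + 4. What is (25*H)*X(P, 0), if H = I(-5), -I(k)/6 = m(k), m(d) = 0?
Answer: 0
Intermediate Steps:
I(k) = 0 (I(k) = -6*0 = 0)
P = 10
H = 0
(25*H)*X(P, 0) = (25*0)*0 = 0*0 = 0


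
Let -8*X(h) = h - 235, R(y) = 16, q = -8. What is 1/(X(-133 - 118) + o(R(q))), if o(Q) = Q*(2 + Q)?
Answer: 4/1395 ≈ 0.0028674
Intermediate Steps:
X(h) = 235/8 - h/8 (X(h) = -(h - 235)/8 = -(-235 + h)/8 = 235/8 - h/8)
1/(X(-133 - 118) + o(R(q))) = 1/((235/8 - (-133 - 118)/8) + 16*(2 + 16)) = 1/((235/8 - ⅛*(-251)) + 16*18) = 1/((235/8 + 251/8) + 288) = 1/(243/4 + 288) = 1/(1395/4) = 4/1395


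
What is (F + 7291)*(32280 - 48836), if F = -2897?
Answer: -72747064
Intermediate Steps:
(F + 7291)*(32280 - 48836) = (-2897 + 7291)*(32280 - 48836) = 4394*(-16556) = -72747064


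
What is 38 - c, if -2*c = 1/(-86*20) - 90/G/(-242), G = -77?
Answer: 1217831523/32050480 ≈ 37.997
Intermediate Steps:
c = 86717/32050480 (c = -(1/(-86*20) - 90/(-77)/(-242))/2 = -(-1/86*1/20 - 90*(-1/77)*(-1/242))/2 = -(-1/1720 + (90/77)*(-1/242))/2 = -(-1/1720 - 45/9317)/2 = -1/2*(-86717/16025240) = 86717/32050480 ≈ 0.0027056)
38 - c = 38 - 1*86717/32050480 = 38 - 86717/32050480 = 1217831523/32050480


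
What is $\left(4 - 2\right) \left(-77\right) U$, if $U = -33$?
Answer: $5082$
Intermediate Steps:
$\left(4 - 2\right) \left(-77\right) U = \left(4 - 2\right) \left(-77\right) \left(-33\right) = 2 \left(-77\right) \left(-33\right) = \left(-154\right) \left(-33\right) = 5082$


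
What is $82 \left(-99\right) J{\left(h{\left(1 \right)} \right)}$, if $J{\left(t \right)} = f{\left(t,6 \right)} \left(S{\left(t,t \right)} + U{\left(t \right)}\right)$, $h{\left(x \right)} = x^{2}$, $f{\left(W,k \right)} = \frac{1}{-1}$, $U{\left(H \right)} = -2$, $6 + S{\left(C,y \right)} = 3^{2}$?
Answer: $8118$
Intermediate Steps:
$S{\left(C,y \right)} = 3$ ($S{\left(C,y \right)} = -6 + 3^{2} = -6 + 9 = 3$)
$f{\left(W,k \right)} = -1$
$J{\left(t \right)} = -1$ ($J{\left(t \right)} = - (3 - 2) = \left(-1\right) 1 = -1$)
$82 \left(-99\right) J{\left(h{\left(1 \right)} \right)} = 82 \left(-99\right) \left(-1\right) = \left(-8118\right) \left(-1\right) = 8118$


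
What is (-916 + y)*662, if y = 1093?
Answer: 117174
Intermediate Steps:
(-916 + y)*662 = (-916 + 1093)*662 = 177*662 = 117174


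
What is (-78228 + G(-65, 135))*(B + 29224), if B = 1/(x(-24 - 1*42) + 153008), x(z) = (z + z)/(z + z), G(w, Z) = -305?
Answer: -351163059490061/153009 ≈ -2.2950e+9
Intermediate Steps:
x(z) = 1 (x(z) = (2*z)/((2*z)) = (2*z)*(1/(2*z)) = 1)
B = 1/153009 (B = 1/(1 + 153008) = 1/153009 ≈ 6.5356e-6)
(-78228 + G(-65, 135))*(B + 29224) = (-78228 - 305)*(1/153009 + 29224) = -78533*4471535017/153009 = -351163059490061/153009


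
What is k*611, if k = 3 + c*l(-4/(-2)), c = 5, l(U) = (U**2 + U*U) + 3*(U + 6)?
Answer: 99593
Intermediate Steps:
l(U) = 18 + 2*U**2 + 3*U (l(U) = (U**2 + U**2) + 3*(6 + U) = 2*U**2 + (18 + 3*U) = 18 + 2*U**2 + 3*U)
k = 163 (k = 3 + 5*(18 + 2*(-4/(-2))**2 + 3*(-4/(-2))) = 3 + 5*(18 + 2*(-4*(-1/2))**2 + 3*(-4*(-1/2))) = 3 + 5*(18 + 2*2**2 + 3*2) = 3 + 5*(18 + 2*4 + 6) = 3 + 5*(18 + 8 + 6) = 3 + 5*32 = 3 + 160 = 163)
k*611 = 163*611 = 99593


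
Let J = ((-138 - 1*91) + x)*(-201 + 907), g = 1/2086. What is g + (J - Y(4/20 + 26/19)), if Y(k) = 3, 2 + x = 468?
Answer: 349027435/2086 ≈ 1.6732e+5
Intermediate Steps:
x = 466 (x = -2 + 468 = 466)
g = 1/2086 ≈ 0.00047939
J = 167322 (J = ((-138 - 1*91) + 466)*(-201 + 907) = ((-138 - 91) + 466)*706 = (-229 + 466)*706 = 237*706 = 167322)
g + (J - Y(4/20 + 26/19)) = 1/2086 + (167322 - 1*3) = 1/2086 + (167322 - 3) = 1/2086 + 167319 = 349027435/2086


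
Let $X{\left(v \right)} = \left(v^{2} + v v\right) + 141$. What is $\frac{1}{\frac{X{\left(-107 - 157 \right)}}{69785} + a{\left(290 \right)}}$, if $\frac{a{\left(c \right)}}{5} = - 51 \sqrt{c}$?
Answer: $- \frac{3245770135}{30611257993974387} - \frac{413945429125 \sqrt{290}}{30611257993974387} \approx -0.00023039$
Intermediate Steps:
$a{\left(c \right)} = - 255 \sqrt{c}$ ($a{\left(c \right)} = 5 \left(- 51 \sqrt{c}\right) = - 255 \sqrt{c}$)
$X{\left(v \right)} = 141 + 2 v^{2}$ ($X{\left(v \right)} = \left(v^{2} + v^{2}\right) + 141 = 2 v^{2} + 141 = 141 + 2 v^{2}$)
$\frac{1}{\frac{X{\left(-107 - 157 \right)}}{69785} + a{\left(290 \right)}} = \frac{1}{\frac{141 + 2 \left(-107 - 157\right)^{2}}{69785} - 255 \sqrt{290}} = \frac{1}{\left(141 + 2 \left(-107 - 157\right)^{2}\right) \frac{1}{69785} - 255 \sqrt{290}} = \frac{1}{\left(141 + 2 \left(-264\right)^{2}\right) \frac{1}{69785} - 255 \sqrt{290}} = \frac{1}{\left(141 + 2 \cdot 69696\right) \frac{1}{69785} - 255 \sqrt{290}} = \frac{1}{\left(141 + 139392\right) \frac{1}{69785} - 255 \sqrt{290}} = \frac{1}{139533 \cdot \frac{1}{69785} - 255 \sqrt{290}} = \frac{1}{\frac{139533}{69785} - 255 \sqrt{290}}$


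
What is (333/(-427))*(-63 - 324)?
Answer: 128871/427 ≈ 301.81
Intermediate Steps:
(333/(-427))*(-63 - 324) = (333*(-1/427))*(-387) = -333/427*(-387) = 128871/427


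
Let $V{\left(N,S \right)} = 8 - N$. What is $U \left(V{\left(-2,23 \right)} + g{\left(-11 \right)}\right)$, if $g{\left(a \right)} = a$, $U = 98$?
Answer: $-98$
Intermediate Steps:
$U \left(V{\left(-2,23 \right)} + g{\left(-11 \right)}\right) = 98 \left(\left(8 - -2\right) - 11\right) = 98 \left(\left(8 + 2\right) - 11\right) = 98 \left(10 - 11\right) = 98 \left(-1\right) = -98$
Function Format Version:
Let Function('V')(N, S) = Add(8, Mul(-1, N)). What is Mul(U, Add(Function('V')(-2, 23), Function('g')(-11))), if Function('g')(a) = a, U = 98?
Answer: -98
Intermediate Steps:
Mul(U, Add(Function('V')(-2, 23), Function('g')(-11))) = Mul(98, Add(Add(8, Mul(-1, -2)), -11)) = Mul(98, Add(Add(8, 2), -11)) = Mul(98, Add(10, -11)) = Mul(98, -1) = -98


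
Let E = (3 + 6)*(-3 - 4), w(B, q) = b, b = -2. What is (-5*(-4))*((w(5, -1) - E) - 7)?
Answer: 1080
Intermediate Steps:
w(B, q) = -2
E = -63 (E = 9*(-7) = -63)
(-5*(-4))*((w(5, -1) - E) - 7) = (-5*(-4))*((-2 - 1*(-63)) - 7) = 20*((-2 + 63) - 7) = 20*(61 - 7) = 20*54 = 1080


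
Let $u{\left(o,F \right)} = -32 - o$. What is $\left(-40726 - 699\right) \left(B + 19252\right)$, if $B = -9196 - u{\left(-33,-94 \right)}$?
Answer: $-416528375$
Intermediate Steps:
$B = -9197$ ($B = -9196 - \left(-32 - -33\right) = -9196 - \left(-32 + 33\right) = -9196 - 1 = -9197$)
$\left(-40726 - 699\right) \left(B + 19252\right) = \left(-40726 - 699\right) \left(-9197 + 19252\right) = \left(-41425\right) 10055 = -416528375$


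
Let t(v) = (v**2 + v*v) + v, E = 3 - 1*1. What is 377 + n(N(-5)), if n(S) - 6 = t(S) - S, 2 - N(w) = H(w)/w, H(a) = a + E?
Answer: 9673/25 ≈ 386.92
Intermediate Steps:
E = 2 (E = 3 - 1 = 2)
H(a) = 2 + a (H(a) = a + 2 = 2 + a)
N(w) = 2 - (2 + w)/w
t(v) = v + 2*v**2 (t(v) = (v**2 + v**2) + v = 2*v**2 + v = v + 2*v**2)
n(S) = 6 - S + S*(1 + 2*S) (n(S) = 6 + (S*(1 + 2*S) - S) = 6 + (-S + S*(1 + 2*S)) = 6 - S + S*(1 + 2*S))
377 + n(N(-5)) = 377 + (6 + 2*((-2 - 5)/(-5))**2) = 377 + (6 + 2*(-1/5*(-7))**2) = 377 + (6 + 2*(7/5)**2) = 377 + (6 + 2*(49/25)) = 377 + (6 + 98/25) = 377 + 248/25 = 9673/25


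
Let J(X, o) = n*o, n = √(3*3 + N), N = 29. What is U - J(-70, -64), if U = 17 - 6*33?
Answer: -181 + 64*√38 ≈ 213.52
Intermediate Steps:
n = √38 (n = √(3*3 + 29) = √(9 + 29) = √38 ≈ 6.1644)
J(X, o) = o*√38 (J(X, o) = √38*o = o*√38)
U = -181 (U = 17 - 198 = -181)
U - J(-70, -64) = -181 - (-64)*√38 = -181 + 64*√38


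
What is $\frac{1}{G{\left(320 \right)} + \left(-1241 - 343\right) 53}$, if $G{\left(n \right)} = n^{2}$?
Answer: $\frac{1}{18448} \approx 5.4206 \cdot 10^{-5}$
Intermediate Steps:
$\frac{1}{G{\left(320 \right)} + \left(-1241 - 343\right) 53} = \frac{1}{320^{2} + \left(-1241 - 343\right) 53} = \frac{1}{102400 - 83952} = \frac{1}{18448}$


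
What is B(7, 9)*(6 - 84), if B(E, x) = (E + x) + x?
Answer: -1950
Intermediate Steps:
B(E, x) = E + 2*x
B(7, 9)*(6 - 84) = (7 + 2*9)*(6 - 84) = (7 + 18)*(-78) = 25*(-78) = -1950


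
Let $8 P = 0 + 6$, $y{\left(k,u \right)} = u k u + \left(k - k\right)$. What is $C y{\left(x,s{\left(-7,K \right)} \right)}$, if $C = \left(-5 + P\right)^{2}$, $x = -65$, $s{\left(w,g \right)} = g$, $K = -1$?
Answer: $- \frac{18785}{16} \approx -1174.1$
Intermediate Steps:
$y{\left(k,u \right)} = k u^{2}$ ($y{\left(k,u \right)} = k u u + 0 = k u^{2} + 0 = k u^{2}$)
$P = \frac{3}{4}$ ($P = \frac{0 + 6}{8} = \frac{1}{8} \cdot 6 = \frac{3}{4} \approx 0.75$)
$C = \frac{289}{16}$ ($C = \left(-5 + \frac{3}{4}\right)^{2} = \left(- \frac{17}{4}\right)^{2} = \frac{289}{16} \approx 18.063$)
$C y{\left(x,s{\left(-7,K \right)} \right)} = \frac{289 \left(- 65 \left(-1\right)^{2}\right)}{16} = \frac{289 \left(\left(-65\right) 1\right)}{16} = \frac{289}{16} \left(-65\right) = - \frac{18785}{16}$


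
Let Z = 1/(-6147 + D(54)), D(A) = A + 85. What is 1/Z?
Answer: -6008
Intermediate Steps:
D(A) = 85 + A
Z = -1/6008 (Z = 1/(-6147 + (85 + 54)) = 1/(-6147 + 139) = 1/(-6008) = -1/6008 ≈ -0.00016644)
1/Z = 1/(-1/6008) = -6008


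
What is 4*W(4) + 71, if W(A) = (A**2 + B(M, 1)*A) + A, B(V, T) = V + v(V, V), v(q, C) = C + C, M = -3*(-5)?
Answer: 871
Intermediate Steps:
M = 15
v(q, C) = 2*C
B(V, T) = 3*V (B(V, T) = V + 2*V = 3*V)
W(A) = A**2 + 46*A (W(A) = (A**2 + (3*15)*A) + A = (A**2 + 45*A) + A = A**2 + 46*A)
4*W(4) + 71 = 4*(4*(46 + 4)) + 71 = 4*(4*50) + 71 = 4*200 + 71 = 800 + 71 = 871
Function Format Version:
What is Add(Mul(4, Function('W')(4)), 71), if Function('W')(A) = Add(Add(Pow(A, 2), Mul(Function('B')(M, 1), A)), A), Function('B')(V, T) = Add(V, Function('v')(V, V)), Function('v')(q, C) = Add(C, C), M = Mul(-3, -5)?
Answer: 871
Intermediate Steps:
M = 15
Function('v')(q, C) = Mul(2, C)
Function('B')(V, T) = Mul(3, V) (Function('B')(V, T) = Add(V, Mul(2, V)) = Mul(3, V))
Function('W')(A) = Add(Pow(A, 2), Mul(46, A)) (Function('W')(A) = Add(Add(Pow(A, 2), Mul(Mul(3, 15), A)), A) = Add(Add(Pow(A, 2), Mul(45, A)), A) = Add(Pow(A, 2), Mul(46, A)))
Add(Mul(4, Function('W')(4)), 71) = Add(Mul(4, Mul(4, Add(46, 4))), 71) = Add(Mul(4, Mul(4, 50)), 71) = Add(Mul(4, 200), 71) = Add(800, 71) = 871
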